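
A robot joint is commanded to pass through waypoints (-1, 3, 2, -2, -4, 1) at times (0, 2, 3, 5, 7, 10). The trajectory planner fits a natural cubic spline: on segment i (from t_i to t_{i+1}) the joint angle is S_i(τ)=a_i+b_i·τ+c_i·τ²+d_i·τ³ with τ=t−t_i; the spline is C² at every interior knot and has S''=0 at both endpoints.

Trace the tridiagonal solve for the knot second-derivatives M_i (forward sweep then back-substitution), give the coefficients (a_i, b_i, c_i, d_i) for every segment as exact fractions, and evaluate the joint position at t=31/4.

  seg 0: a=-1 b=5374/1815 c=0 d=-436/1815
  seg 1: a=3 b=142/1815 c=-872/605 d=659/1815
  seg 2: a=2 b=-283/165 c=-213/605 d=761/7260
  seg 3: a=-2 b=-3386/1815 c=67/242 d=283/3630
  seg 4: a=-4 b=322/1815 c=901/1210 d=-901/10890
S(31/4) = -269723/77440

Δ: Δ0=2, Δ1=-1, Δ2=-2, Δ3=-1, Δ4=5/3
row 1: diag=6, rhs=-18; c'=1/6, d'=-3
row 2: denom=6−1·1/6=35/6; d'=(-6−1·-3)/(35/6)=-18/35
row 3: denom=8−2·12/35=256/35; d'=(6−2·-18/35)/(256/35)=123/128
row 4: denom=10−2·35/128=605/64; d'=(16−2·123/128)/(605/64)=901/605
back: M4=901/605
back: M3=123/128−35/128·901/605=67/121
back: M2=-18/35−12/35·67/121=-426/605
back: M1=-3−1/6·-426/605=-1744/605
M: M0=0, M1=-1744/605, M2=-426/605, M3=67/121, M4=901/605, M5=0
seg 0: a=-1, c=M0/2=0, d=(M1−M0)/(6·2)=-436/1815, b=Δ0−h0·(2M0+M1)/6=5374/1815
seg 1: a=3, c=M1/2=-872/605, d=(M2−M1)/(6·1)=659/1815, b=Δ1−h1·(2M1+M2)/6=142/1815
seg 2: a=2, c=M2/2=-213/605, d=(M3−M2)/(6·2)=761/7260, b=Δ2−h2·(2M2+M3)/6=-283/165
seg 3: a=-2, c=M3/2=67/242, d=(M4−M3)/(6·2)=283/3630, b=Δ3−h3·(2M3+M4)/6=-3386/1815
seg 4: a=-4, c=M4/2=901/1210, d=(M5−M4)/(6·3)=-901/10890, b=Δ4−h4·(2M4+M5)/6=322/1815
t_q=31/4 → seg 4, τ=3/4; S=-4+322/1815·τ+901/1210·τ²+-901/10890·τ³=-269723/77440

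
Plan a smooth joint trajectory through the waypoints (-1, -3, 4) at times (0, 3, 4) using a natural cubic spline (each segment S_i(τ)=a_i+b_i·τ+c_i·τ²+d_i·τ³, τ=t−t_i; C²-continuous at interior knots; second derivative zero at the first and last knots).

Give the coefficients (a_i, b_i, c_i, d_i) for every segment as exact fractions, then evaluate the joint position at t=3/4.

  seg 0: a=-1 b=-85/24 c=0 d=23/72
  seg 1: a=-3 b=61/12 c=23/8 d=-23/24
S(3/4) = -1803/512

Δ: Δ0=-2/3, Δ1=7
row 1: diag=8, rhs=46; c'=1/8, d'=23/4
back: M1=23/4
M: M0=0, M1=23/4, M2=0
seg 0: a=-1, c=M0/2=0, d=(M1−M0)/(6·3)=23/72, b=Δ0−h0·(2M0+M1)/6=-85/24
seg 1: a=-3, c=M1/2=23/8, d=(M2−M1)/(6·1)=-23/24, b=Δ1−h1·(2M1+M2)/6=61/12
t_q=3/4 → seg 0, τ=3/4; S=-1+-85/24·τ+0·τ²+23/72·τ³=-1803/512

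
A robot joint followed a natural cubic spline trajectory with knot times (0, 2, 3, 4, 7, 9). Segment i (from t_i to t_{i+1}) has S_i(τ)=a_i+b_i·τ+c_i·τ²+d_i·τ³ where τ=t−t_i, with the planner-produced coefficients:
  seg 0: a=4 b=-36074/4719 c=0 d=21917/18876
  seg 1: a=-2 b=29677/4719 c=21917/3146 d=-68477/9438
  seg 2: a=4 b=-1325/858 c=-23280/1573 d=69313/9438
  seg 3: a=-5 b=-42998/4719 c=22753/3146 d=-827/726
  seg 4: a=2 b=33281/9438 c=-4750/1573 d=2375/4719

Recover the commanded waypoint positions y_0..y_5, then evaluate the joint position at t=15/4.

y_0=4 y_1=-2 y_2=4 y_3=-5 y_4=2 y_5=1
S(15/4) = -480167/201344

y_0 = S_0(0) = a_0 = 4
y_1 = S_1(0) = a_1 = -2
y_2 = S_2(0) = a_2 = 4
y_3 = S_3(0) = a_3 = -5
y_4 = S_4(0) = a_4 = 2
y_5 = S_4(2) = 1
t_q=15/4 is in segment 2 (τ=3/4); S_2(τ)=-480167/201344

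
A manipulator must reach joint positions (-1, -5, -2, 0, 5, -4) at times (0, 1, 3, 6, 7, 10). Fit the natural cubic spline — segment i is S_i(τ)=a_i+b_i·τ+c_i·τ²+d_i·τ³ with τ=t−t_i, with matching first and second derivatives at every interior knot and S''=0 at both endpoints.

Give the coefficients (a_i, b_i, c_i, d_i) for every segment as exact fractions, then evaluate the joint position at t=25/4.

Δ: Δ0=-4, Δ1=3/2, Δ2=2/3, Δ3=5, Δ4=-3
row 1: diag=6, rhs=33; c'=1/3, d'=11/2
row 2: denom=10−2·1/3=28/3; d'=(-5−2·11/2)/(28/3)=-12/7
row 3: denom=8−3·9/28=197/28; d'=(26−3·-12/7)/(197/28)=872/197
row 4: denom=8−1·28/197=1548/197; d'=(-48−1·872/197)/(1548/197)=-2582/387
back: M4=-2582/387
back: M3=872/197−28/197·-2582/387=2080/387
back: M2=-12/7−9/28·2080/387=-148/43
back: M1=11/2−1/3·-148/43=1715/258
M: M0=0, M1=1715/258, M2=-148/43, M3=2080/387, M4=-2582/387, M5=0
seg 0: a=-1, c=M0/2=0, d=(M1−M0)/(6·1)=1715/1548, b=Δ0−h0·(2M0+M1)/6=-7907/1548
seg 1: a=-5, c=M1/2=1715/516, d=(M2−M1)/(6·2)=-2603/3096, b=Δ1−h1·(2M1+M2)/6=-1381/774
seg 2: a=-2, c=M2/2=-74/43, d=(M3−M2)/(6·3)=1706/3483, b=Δ2−h2·(2M2+M3)/6=550/387
seg 3: a=0, c=M3/2=1040/387, d=(M4−M3)/(6·1)=-259/129, b=Δ3−h3·(2M3+M4)/6=1672/387
seg 4: a=5, c=M4/2=-1291/387, d=(M5−M4)/(6·3)=1291/3483, b=Δ4−h4·(2M4+M5)/6=1421/387
t_q=25/4 → seg 3, τ=1/4; S=0+1672/387·τ+1040/387·τ²+-259/129·τ³=10045/8256

  seg 0: a=-1 b=-7907/1548 c=0 d=1715/1548
  seg 1: a=-5 b=-1381/774 c=1715/516 d=-2603/3096
  seg 2: a=-2 b=550/387 c=-74/43 d=1706/3483
  seg 3: a=0 b=1672/387 c=1040/387 d=-259/129
  seg 4: a=5 b=1421/387 c=-1291/387 d=1291/3483
S(25/4) = 10045/8256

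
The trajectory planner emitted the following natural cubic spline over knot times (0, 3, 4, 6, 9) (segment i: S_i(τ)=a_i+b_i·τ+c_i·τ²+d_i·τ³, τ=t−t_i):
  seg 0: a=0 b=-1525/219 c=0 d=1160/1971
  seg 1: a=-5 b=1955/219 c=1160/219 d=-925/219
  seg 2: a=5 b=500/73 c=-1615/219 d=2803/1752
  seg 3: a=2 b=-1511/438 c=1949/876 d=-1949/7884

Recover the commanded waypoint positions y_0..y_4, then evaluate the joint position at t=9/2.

y_0=0 y_1=-5 y_2=5 y_3=2 y_4=5
S(9/2) = 31681/4672

y_0 = S_0(0) = a_0 = 0
y_1 = S_1(0) = a_1 = -5
y_2 = S_2(0) = a_2 = 5
y_3 = S_3(0) = a_3 = 2
y_4 = S_3(3) = 5
t_q=9/2 is in segment 2 (τ=1/2); S_2(τ)=31681/4672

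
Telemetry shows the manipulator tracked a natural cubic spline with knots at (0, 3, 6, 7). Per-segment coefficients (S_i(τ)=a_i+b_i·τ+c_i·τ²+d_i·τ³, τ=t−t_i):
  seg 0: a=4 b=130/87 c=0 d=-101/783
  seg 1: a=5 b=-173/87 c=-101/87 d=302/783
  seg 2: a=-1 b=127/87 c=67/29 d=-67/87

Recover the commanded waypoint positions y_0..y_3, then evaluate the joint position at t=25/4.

y_0 = S_0(0) = a_0 = 4
y_1 = S_1(0) = a_1 = 5
y_2 = S_2(0) = a_2 = -1
y_3 = S_2(1) = 2
t_q=25/4 is in segment 2 (τ=1/4); S_2(τ)=-933/1856

y_0=4 y_1=5 y_2=-1 y_3=2
S(25/4) = -933/1856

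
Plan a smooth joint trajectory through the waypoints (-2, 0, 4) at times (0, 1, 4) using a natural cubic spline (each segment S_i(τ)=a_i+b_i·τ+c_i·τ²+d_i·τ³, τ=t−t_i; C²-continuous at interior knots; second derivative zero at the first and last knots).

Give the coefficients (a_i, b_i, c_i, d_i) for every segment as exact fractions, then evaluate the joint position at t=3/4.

  seg 0: a=-2 b=25/12 c=0 d=-1/12
  seg 1: a=0 b=11/6 c=-1/4 d=1/36
S(3/4) = -121/256

Δ: Δ0=2, Δ1=4/3
row 1: diag=8, rhs=-4; c'=3/8, d'=-1/2
back: M1=-1/2
M: M0=0, M1=-1/2, M2=0
seg 0: a=-2, c=M0/2=0, d=(M1−M0)/(6·1)=-1/12, b=Δ0−h0·(2M0+M1)/6=25/12
seg 1: a=0, c=M1/2=-1/4, d=(M2−M1)/(6·3)=1/36, b=Δ1−h1·(2M1+M2)/6=11/6
t_q=3/4 → seg 0, τ=3/4; S=-2+25/12·τ+0·τ²+-1/12·τ³=-121/256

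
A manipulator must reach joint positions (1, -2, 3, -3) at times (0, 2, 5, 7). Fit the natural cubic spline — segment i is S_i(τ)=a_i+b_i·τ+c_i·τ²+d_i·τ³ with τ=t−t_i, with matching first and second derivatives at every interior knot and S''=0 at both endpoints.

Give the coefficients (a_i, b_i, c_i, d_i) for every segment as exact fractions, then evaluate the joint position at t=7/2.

  seg 0: a=1 b=-1367/546 c=0 d=137/546
  seg 1: a=-2 b=277/546 c=137/91 d=-47/126
  seg 2: a=3 b=-145/273 c=-337/182 d=337/1092
S(7/2) = 185/208

Δ: Δ0=-3/2, Δ1=5/3, Δ2=-3
row 1: diag=10, rhs=19; c'=3/10, d'=19/10
row 2: denom=10−3·3/10=91/10; d'=(-28−3·19/10)/(91/10)=-337/91
back: M2=-337/91
back: M1=19/10−3/10·-337/91=274/91
M: M0=0, M1=274/91, M2=-337/91, M3=0
seg 0: a=1, c=M0/2=0, d=(M1−M0)/(6·2)=137/546, b=Δ0−h0·(2M0+M1)/6=-1367/546
seg 1: a=-2, c=M1/2=137/91, d=(M2−M1)/(6·3)=-47/126, b=Δ1−h1·(2M1+M2)/6=277/546
seg 2: a=3, c=M2/2=-337/182, d=(M3−M2)/(6·2)=337/1092, b=Δ2−h2·(2M2+M3)/6=-145/273
t_q=7/2 → seg 1, τ=3/2; S=-2+277/546·τ+137/91·τ²+-47/126·τ³=185/208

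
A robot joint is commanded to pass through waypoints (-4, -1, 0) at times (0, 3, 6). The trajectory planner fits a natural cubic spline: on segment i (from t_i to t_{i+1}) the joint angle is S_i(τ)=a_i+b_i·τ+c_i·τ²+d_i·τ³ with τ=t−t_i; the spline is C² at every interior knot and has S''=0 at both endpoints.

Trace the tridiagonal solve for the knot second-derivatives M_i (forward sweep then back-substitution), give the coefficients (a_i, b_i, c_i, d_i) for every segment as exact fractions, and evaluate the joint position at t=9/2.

  seg 0: a=-4 b=7/6 c=0 d=-1/54
  seg 1: a=-1 b=2/3 c=-1/6 d=1/54
S(9/2) = -5/16

Δ: Δ0=1, Δ1=1/3
row 1: diag=12, rhs=-4; c'=1/4, d'=-1/3
back: M1=-1/3
M: M0=0, M1=-1/3, M2=0
seg 0: a=-4, c=M0/2=0, d=(M1−M0)/(6·3)=-1/54, b=Δ0−h0·(2M0+M1)/6=7/6
seg 1: a=-1, c=M1/2=-1/6, d=(M2−M1)/(6·3)=1/54, b=Δ1−h1·(2M1+M2)/6=2/3
t_q=9/2 → seg 1, τ=3/2; S=-1+2/3·τ+-1/6·τ²+1/54·τ³=-5/16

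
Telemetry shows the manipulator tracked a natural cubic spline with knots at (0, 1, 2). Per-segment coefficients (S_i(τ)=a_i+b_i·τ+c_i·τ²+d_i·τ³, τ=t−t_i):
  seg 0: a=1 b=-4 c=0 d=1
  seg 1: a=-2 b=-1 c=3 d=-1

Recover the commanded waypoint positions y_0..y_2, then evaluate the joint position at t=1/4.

y_0=1 y_1=-2 y_2=-1
S(1/4) = 1/64

y_0 = S_0(0) = a_0 = 1
y_1 = S_1(0) = a_1 = -2
y_2 = S_1(1) = -1
t_q=1/4 is in segment 0 (τ=1/4); S_0(τ)=1/64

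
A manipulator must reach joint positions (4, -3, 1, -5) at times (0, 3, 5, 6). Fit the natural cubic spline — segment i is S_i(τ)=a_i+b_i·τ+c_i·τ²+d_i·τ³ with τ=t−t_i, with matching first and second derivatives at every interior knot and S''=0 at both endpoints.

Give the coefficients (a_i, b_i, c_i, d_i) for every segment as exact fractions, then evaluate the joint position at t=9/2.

  seg 0: a=4 b=-55/12 c=0 d=1/4
  seg 1: a=-3 b=13/6 c=9/4 d=-7/6
  seg 2: a=1 b=-17/6 c=-19/4 d=19/12
S(9/2) = 11/8

Δ: Δ0=-7/3, Δ1=2, Δ2=-6
row 1: diag=10, rhs=26; c'=1/5, d'=13/5
row 2: denom=6−2·1/5=28/5; d'=(-48−2·13/5)/(28/5)=-19/2
back: M2=-19/2
back: M1=13/5−1/5·-19/2=9/2
M: M0=0, M1=9/2, M2=-19/2, M3=0
seg 0: a=4, c=M0/2=0, d=(M1−M0)/(6·3)=1/4, b=Δ0−h0·(2M0+M1)/6=-55/12
seg 1: a=-3, c=M1/2=9/4, d=(M2−M1)/(6·2)=-7/6, b=Δ1−h1·(2M1+M2)/6=13/6
seg 2: a=1, c=M2/2=-19/4, d=(M3−M2)/(6·1)=19/12, b=Δ2−h2·(2M2+M3)/6=-17/6
t_q=9/2 → seg 1, τ=3/2; S=-3+13/6·τ+9/4·τ²+-7/6·τ³=11/8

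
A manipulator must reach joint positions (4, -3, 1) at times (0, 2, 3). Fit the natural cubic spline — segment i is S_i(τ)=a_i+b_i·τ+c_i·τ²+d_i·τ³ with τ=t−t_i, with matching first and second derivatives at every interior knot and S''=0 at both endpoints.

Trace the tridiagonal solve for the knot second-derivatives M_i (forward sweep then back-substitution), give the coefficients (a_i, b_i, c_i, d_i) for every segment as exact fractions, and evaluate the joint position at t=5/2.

Δ: Δ0=-7/2, Δ1=4
row 1: diag=6, rhs=45; c'=1/6, d'=15/2
back: M1=15/2
M: M0=0, M1=15/2, M2=0
seg 0: a=4, c=M0/2=0, d=(M1−M0)/(6·2)=5/8, b=Δ0−h0·(2M0+M1)/6=-6
seg 1: a=-3, c=M1/2=15/4, d=(M2−M1)/(6·1)=-5/4, b=Δ1−h1·(2M1+M2)/6=3/2
t_q=5/2 → seg 1, τ=1/2; S=-3+3/2·τ+15/4·τ²+-5/4·τ³=-47/32

  seg 0: a=4 b=-6 c=0 d=5/8
  seg 1: a=-3 b=3/2 c=15/4 d=-5/4
S(5/2) = -47/32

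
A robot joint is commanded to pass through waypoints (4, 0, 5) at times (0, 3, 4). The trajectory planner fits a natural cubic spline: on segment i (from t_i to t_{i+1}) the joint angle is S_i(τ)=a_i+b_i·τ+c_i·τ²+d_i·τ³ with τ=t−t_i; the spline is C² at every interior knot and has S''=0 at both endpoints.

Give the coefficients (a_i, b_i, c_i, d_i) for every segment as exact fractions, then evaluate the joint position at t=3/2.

  seg 0: a=4 b=-89/24 c=0 d=19/72
  seg 1: a=0 b=41/12 c=19/8 d=-19/24
S(3/2) = -43/64

Δ: Δ0=-4/3, Δ1=5
row 1: diag=8, rhs=38; c'=1/8, d'=19/4
back: M1=19/4
M: M0=0, M1=19/4, M2=0
seg 0: a=4, c=M0/2=0, d=(M1−M0)/(6·3)=19/72, b=Δ0−h0·(2M0+M1)/6=-89/24
seg 1: a=0, c=M1/2=19/8, d=(M2−M1)/(6·1)=-19/24, b=Δ1−h1·(2M1+M2)/6=41/12
t_q=3/2 → seg 0, τ=3/2; S=4+-89/24·τ+0·τ²+19/72·τ³=-43/64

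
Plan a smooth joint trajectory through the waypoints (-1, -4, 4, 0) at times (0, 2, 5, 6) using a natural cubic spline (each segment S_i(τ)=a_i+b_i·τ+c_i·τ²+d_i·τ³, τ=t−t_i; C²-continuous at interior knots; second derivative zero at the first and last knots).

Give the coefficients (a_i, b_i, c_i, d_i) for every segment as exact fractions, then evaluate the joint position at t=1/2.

  seg 0: a=-1 b=-1279/426 c=0 d=80/213
  seg 1: a=-4 b=641/426 c=160/71 d=-265/426
  seg 2: a=4 b=-377/213 c=-475/142 d=475/426
S(1/2) = -697/284

Δ: Δ0=-3/2, Δ1=8/3, Δ2=-4
row 1: diag=10, rhs=25; c'=3/10, d'=5/2
row 2: denom=8−3·3/10=71/10; d'=(-40−3·5/2)/(71/10)=-475/71
back: M2=-475/71
back: M1=5/2−3/10·-475/71=320/71
M: M0=0, M1=320/71, M2=-475/71, M3=0
seg 0: a=-1, c=M0/2=0, d=(M1−M0)/(6·2)=80/213, b=Δ0−h0·(2M0+M1)/6=-1279/426
seg 1: a=-4, c=M1/2=160/71, d=(M2−M1)/(6·3)=-265/426, b=Δ1−h1·(2M1+M2)/6=641/426
seg 2: a=4, c=M2/2=-475/142, d=(M3−M2)/(6·1)=475/426, b=Δ2−h2·(2M2+M3)/6=-377/213
t_q=1/2 → seg 0, τ=1/2; S=-1+-1279/426·τ+0·τ²+80/213·τ³=-697/284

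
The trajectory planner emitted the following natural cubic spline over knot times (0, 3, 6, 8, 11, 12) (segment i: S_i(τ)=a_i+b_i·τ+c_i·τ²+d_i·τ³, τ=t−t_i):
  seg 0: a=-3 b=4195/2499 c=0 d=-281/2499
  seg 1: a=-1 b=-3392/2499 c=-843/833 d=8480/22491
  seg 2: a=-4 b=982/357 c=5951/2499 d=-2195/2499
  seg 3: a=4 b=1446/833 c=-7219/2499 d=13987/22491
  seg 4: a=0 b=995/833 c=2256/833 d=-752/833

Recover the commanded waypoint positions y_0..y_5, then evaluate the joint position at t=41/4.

y_0=-3 y_1=-1 y_2=-4 y_3=4 y_4=0 y_5=3
S(41/4) = 19469/53312

y_0 = S_0(0) = a_0 = -3
y_1 = S_1(0) = a_1 = -1
y_2 = S_2(0) = a_2 = -4
y_3 = S_3(0) = a_3 = 4
y_4 = S_4(0) = a_4 = 0
y_5 = S_4(1) = 3
t_q=41/4 is in segment 3 (τ=9/4); S_3(τ)=19469/53312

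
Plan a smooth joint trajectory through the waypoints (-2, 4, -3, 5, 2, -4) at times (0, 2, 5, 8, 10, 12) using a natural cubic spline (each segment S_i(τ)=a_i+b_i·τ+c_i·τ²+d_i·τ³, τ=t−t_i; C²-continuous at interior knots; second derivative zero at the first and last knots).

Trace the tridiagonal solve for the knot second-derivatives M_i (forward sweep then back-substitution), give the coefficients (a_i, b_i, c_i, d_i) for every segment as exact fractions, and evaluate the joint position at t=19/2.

Δ: Δ0=3, Δ1=-7/3, Δ2=8/3, Δ3=-3/2, Δ4=-3
row 1: diag=10, rhs=-32; c'=3/10, d'=-16/5
row 2: denom=12−3·3/10=111/10; d'=(30−3·-16/5)/(111/10)=132/37
row 3: denom=10−3·10/37=340/37; d'=(-25−3·132/37)/(340/37)=-1321/340
row 4: denom=8−2·37/170=643/85; d'=(-9−2·-1321/340)/(643/85)=-209/1286
back: M4=-209/1286
back: M3=-1321/340−37/170·-209/1286=-4951/1286
back: M2=132/37−10/37·-4951/1286=2963/643
back: M1=-16/5−3/10·2963/643=-5893/1286
M: M0=0, M1=-5893/1286, M2=2963/643, M3=-4951/1286, M4=-209/1286, M5=0
seg 0: a=-2, c=M0/2=0, d=(M1−M0)/(6·2)=-5893/15432, b=Δ0−h0·(2M0+M1)/6=17467/3858
seg 1: a=4, c=M1/2=-5893/2572, d=(M2−M1)/(6·3)=11819/23148, b=Δ1−h1·(2M1+M2)/6=-106/1929
seg 2: a=-3, c=M2/2=2963/1286, d=(M3−M2)/(6·3)=-10877/23148, b=Δ2−h2·(2M2+M3)/6=-127/7716
seg 3: a=5, c=M3/2=-4951/2572, d=(M4−M3)/(6·2)=2371/7716, b=Δ3−h3·(2M3+M4)/6=2162/1929
seg 4: a=2, c=M4/2=-209/2572, d=(M5−M4)/(6·2)=209/15432, b=Δ4−h4·(2M4+M5)/6=-5578/1929
t_q=19/2 → seg 3, τ=3/2; S=5+2162/1929·τ+-4951/2572·τ²+2371/7716·τ³=69693/20576

  seg 0: a=-2 b=17467/3858 c=0 d=-5893/15432
  seg 1: a=4 b=-106/1929 c=-5893/2572 d=11819/23148
  seg 2: a=-3 b=-127/7716 c=2963/1286 d=-10877/23148
  seg 3: a=5 b=2162/1929 c=-4951/2572 d=2371/7716
  seg 4: a=2 b=-5578/1929 c=-209/2572 d=209/15432
S(19/2) = 69693/20576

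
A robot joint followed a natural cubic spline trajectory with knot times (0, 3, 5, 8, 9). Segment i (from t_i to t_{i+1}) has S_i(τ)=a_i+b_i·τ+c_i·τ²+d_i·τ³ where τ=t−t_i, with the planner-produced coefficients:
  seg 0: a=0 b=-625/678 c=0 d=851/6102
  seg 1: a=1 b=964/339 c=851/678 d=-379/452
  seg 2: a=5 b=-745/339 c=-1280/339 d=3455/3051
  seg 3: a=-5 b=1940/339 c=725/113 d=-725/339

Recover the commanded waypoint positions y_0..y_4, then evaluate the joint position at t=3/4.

y_0=0 y_1=1 y_2=5 y_3=-5 y_4=5
S(3/4) = -9149/14464

y_0 = S_0(0) = a_0 = 0
y_1 = S_1(0) = a_1 = 1
y_2 = S_2(0) = a_2 = 5
y_3 = S_3(0) = a_3 = -5
y_4 = S_3(1) = 5
t_q=3/4 is in segment 0 (τ=3/4); S_0(τ)=-9149/14464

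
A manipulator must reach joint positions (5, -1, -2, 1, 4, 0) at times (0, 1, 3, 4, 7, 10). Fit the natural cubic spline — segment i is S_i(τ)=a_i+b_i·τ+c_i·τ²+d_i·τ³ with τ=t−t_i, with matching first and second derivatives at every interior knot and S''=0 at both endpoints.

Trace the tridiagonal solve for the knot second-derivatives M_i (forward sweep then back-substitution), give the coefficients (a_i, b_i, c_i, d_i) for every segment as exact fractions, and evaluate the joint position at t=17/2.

Δ: Δ0=-6, Δ1=-1/2, Δ2=3, Δ3=1, Δ4=-4/3
row 1: diag=6, rhs=33; c'=1/3, d'=11/2
row 2: denom=6−2·1/3=16/3; d'=(21−2·11/2)/(16/3)=15/8
row 3: denom=8−1·3/16=125/16; d'=(-12−1·15/8)/(125/16)=-222/125
row 4: denom=12−3·48/125=1356/125; d'=(-14−3·-222/125)/(1356/125)=-271/339
back: M4=-271/339
back: M3=-222/125−48/125·-271/339=-166/113
back: M2=15/8−3/16·-166/113=243/113
back: M1=11/2−1/3·243/113=1081/226
M: M0=0, M1=1081/226, M2=243/113, M3=-166/113, M4=-271/339, M5=0
seg 0: a=5, c=M0/2=0, d=(M1−M0)/(6·1)=1081/1356, b=Δ0−h0·(2M0+M1)/6=-9217/1356
seg 1: a=-1, c=M1/2=1081/452, d=(M2−M1)/(6·2)=-595/2712, b=Δ1−h1·(2M1+M2)/6=-2987/678
seg 2: a=-2, c=M2/2=243/226, d=(M3−M2)/(6·1)=-409/678, b=Δ2−h2·(2M2+M3)/6=857/339
seg 3: a=1, c=M3/2=-83/113, d=(M4−M3)/(6·3)=227/6102, b=Δ3−h3·(2M3+M4)/6=1945/678
seg 4: a=4, c=M4/2=-271/678, d=(M5−M4)/(6·3)=271/6102, b=Δ4−h4·(2M4+M5)/6=-181/339
t_q=17/2 → seg 4, τ=3/2; S=4+-181/339·τ+-271/678·τ²+271/6102·τ³=4429/1808

  seg 0: a=5 b=-9217/1356 c=0 d=1081/1356
  seg 1: a=-1 b=-2987/678 c=1081/452 d=-595/2712
  seg 2: a=-2 b=857/339 c=243/226 d=-409/678
  seg 3: a=1 b=1945/678 c=-83/113 d=227/6102
  seg 4: a=4 b=-181/339 c=-271/678 d=271/6102
S(17/2) = 4429/1808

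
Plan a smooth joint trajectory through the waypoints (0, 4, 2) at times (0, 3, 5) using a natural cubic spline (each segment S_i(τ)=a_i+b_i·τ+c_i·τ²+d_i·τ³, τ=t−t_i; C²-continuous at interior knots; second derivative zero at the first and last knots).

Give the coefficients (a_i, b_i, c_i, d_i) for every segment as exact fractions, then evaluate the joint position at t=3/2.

Δ: Δ0=4/3, Δ1=-1
row 1: diag=10, rhs=-14; c'=1/5, d'=-7/5
back: M1=-7/5
M: M0=0, M1=-7/5, M2=0
seg 0: a=0, c=M0/2=0, d=(M1−M0)/(6·3)=-7/90, b=Δ0−h0·(2M0+M1)/6=61/30
seg 1: a=4, c=M1/2=-7/10, d=(M2−M1)/(6·2)=7/60, b=Δ1−h1·(2M1+M2)/6=-1/15
t_q=3/2 → seg 0, τ=3/2; S=0+61/30·τ+0·τ²+-7/90·τ³=223/80

  seg 0: a=0 b=61/30 c=0 d=-7/90
  seg 1: a=4 b=-1/15 c=-7/10 d=7/60
S(3/2) = 223/80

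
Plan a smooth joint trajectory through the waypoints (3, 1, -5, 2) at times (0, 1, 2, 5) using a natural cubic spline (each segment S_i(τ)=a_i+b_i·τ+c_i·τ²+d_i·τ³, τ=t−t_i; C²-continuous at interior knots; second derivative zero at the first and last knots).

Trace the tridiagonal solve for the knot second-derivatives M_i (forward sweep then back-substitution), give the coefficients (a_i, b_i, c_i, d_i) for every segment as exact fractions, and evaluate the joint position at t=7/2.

Δ: Δ0=-2, Δ1=-6, Δ2=7/3
row 1: diag=4, rhs=-24; c'=1/4, d'=-6
row 2: denom=8−1·1/4=31/4; d'=(50−1·-6)/(31/4)=224/31
back: M2=224/31
back: M1=-6−1/4·224/31=-242/31
M: M0=0, M1=-242/31, M2=224/31, M3=0
seg 0: a=3, c=M0/2=0, d=(M1−M0)/(6·1)=-121/93, b=Δ0−h0·(2M0+M1)/6=-65/93
seg 1: a=1, c=M1/2=-121/31, d=(M2−M1)/(6·1)=233/93, b=Δ1−h1·(2M1+M2)/6=-428/93
seg 2: a=-5, c=M2/2=112/31, d=(M3−M2)/(6·3)=-112/279, b=Δ2−h2·(2M2+M3)/6=-455/93
t_q=7/2 → seg 2, τ=3/2; S=-5+-455/93·τ+112/31·τ²+-112/279·τ³=-345/62

  seg 0: a=3 b=-65/93 c=0 d=-121/93
  seg 1: a=1 b=-428/93 c=-121/31 d=233/93
  seg 2: a=-5 b=-455/93 c=112/31 d=-112/279
S(7/2) = -345/62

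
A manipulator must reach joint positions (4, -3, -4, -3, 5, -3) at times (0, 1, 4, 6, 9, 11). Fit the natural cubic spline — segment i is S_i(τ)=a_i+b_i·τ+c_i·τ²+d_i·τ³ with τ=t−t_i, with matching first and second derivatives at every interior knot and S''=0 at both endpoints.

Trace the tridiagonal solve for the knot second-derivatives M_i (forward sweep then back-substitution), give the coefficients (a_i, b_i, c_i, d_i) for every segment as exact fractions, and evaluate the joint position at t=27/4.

Δ: Δ0=-7, Δ1=-1/3, Δ2=1/2, Δ3=8/3, Δ4=-4
row 1: diag=8, rhs=40; c'=3/8, d'=5
row 2: denom=10−3·3/8=71/8; d'=(5−3·5)/(71/8)=-80/71
row 3: denom=10−2·16/71=678/71; d'=(13−2·-80/71)/(678/71)=361/226
row 4: denom=10−3·71/226=2047/226; d'=(-40−3·361/226)/(2047/226)=-10123/2047
back: M4=-10123/2047
back: M3=361/226−71/226·-10123/2047=6450/2047
back: M2=-80/71−16/71·6450/2047=-3760/2047
back: M1=5−3/8·-3760/2047=11645/2047
M: M0=0, M1=11645/2047, M2=-3760/2047, M3=6450/2047, M4=-10123/2047, M5=0
seg 0: a=4, c=M0/2=0, d=(M1−M0)/(6·1)=11645/12282, b=Δ0−h0·(2M0+M1)/6=-97619/12282
seg 1: a=-3, c=M1/2=11645/4094, d=(M2−M1)/(6·3)=-5135/12282, b=Δ1−h1·(2M1+M2)/6=-31342/6141
seg 2: a=-4, c=M2/2=-1880/2047, d=(M3−M2)/(6·2)=5105/12282, b=Δ2−h2·(2M2+M3)/6=8281/12282
seg 3: a=-3, c=M3/2=3225/2047, d=(M4−M3)/(6·3)=-16573/36846, b=Δ3−h3·(2M3+M4)/6=24421/12282
seg 4: a=5, c=M4/2=-10123/4094, d=(M5−M4)/(6·2)=10123/24564, b=Δ4−h4·(2M4+M5)/6=-4318/6141
t_q=27/4 → seg 3, τ=3/4; S=-3+24421/12282·τ+3225/2047·τ²+-16573/36846·τ³=-212831/262016

  seg 0: a=4 b=-97619/12282 c=0 d=11645/12282
  seg 1: a=-3 b=-31342/6141 c=11645/4094 d=-5135/12282
  seg 2: a=-4 b=8281/12282 c=-1880/2047 d=5105/12282
  seg 3: a=-3 b=24421/12282 c=3225/2047 d=-16573/36846
  seg 4: a=5 b=-4318/6141 c=-10123/4094 d=10123/24564
S(27/4) = -212831/262016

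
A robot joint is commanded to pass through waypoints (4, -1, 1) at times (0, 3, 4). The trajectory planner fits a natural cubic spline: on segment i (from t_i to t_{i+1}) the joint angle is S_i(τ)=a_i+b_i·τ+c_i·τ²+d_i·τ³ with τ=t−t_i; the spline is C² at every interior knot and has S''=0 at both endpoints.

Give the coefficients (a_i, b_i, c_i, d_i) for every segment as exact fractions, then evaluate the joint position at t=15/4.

Δ: Δ0=-5/3, Δ1=2
row 1: diag=8, rhs=22; c'=1/8, d'=11/4
back: M1=11/4
M: M0=0, M1=11/4, M2=0
seg 0: a=4, c=M0/2=0, d=(M1−M0)/(6·3)=11/72, b=Δ0−h0·(2M0+M1)/6=-73/24
seg 1: a=-1, c=M1/2=11/8, d=(M2−M1)/(6·1)=-11/24, b=Δ1−h1·(2M1+M2)/6=13/12
t_q=15/4 → seg 1, τ=3/4; S=-1+13/12·τ+11/8·τ²+-11/24·τ³=201/512

  seg 0: a=4 b=-73/24 c=0 d=11/72
  seg 1: a=-1 b=13/12 c=11/8 d=-11/24
S(15/4) = 201/512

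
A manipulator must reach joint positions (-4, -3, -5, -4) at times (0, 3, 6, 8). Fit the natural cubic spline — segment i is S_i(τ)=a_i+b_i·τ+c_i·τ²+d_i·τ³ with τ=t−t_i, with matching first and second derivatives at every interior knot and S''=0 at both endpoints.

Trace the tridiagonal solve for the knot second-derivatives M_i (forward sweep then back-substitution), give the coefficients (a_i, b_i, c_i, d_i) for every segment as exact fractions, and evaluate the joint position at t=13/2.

  seg 0: a=-4 b=155/222 c=0 d=-3/74
  seg 1: a=-3 b=-44/111 c=-27/74 d=61/666
  seg 2: a=-5 b=-25/222 c=17/37 d=-17/222
S(13/2) = -2931/592

Δ: Δ0=1/3, Δ1=-2/3, Δ2=1/2
row 1: diag=12, rhs=-6; c'=1/4, d'=-1/2
row 2: denom=10−3·1/4=37/4; d'=(7−3·-1/2)/(37/4)=34/37
back: M2=34/37
back: M1=-1/2−1/4·34/37=-27/37
M: M0=0, M1=-27/37, M2=34/37, M3=0
seg 0: a=-4, c=M0/2=0, d=(M1−M0)/(6·3)=-3/74, b=Δ0−h0·(2M0+M1)/6=155/222
seg 1: a=-3, c=M1/2=-27/74, d=(M2−M1)/(6·3)=61/666, b=Δ1−h1·(2M1+M2)/6=-44/111
seg 2: a=-5, c=M2/2=17/37, d=(M3−M2)/(6·2)=-17/222, b=Δ2−h2·(2M2+M3)/6=-25/222
t_q=13/2 → seg 2, τ=1/2; S=-5+-25/222·τ+17/37·τ²+-17/222·τ³=-2931/592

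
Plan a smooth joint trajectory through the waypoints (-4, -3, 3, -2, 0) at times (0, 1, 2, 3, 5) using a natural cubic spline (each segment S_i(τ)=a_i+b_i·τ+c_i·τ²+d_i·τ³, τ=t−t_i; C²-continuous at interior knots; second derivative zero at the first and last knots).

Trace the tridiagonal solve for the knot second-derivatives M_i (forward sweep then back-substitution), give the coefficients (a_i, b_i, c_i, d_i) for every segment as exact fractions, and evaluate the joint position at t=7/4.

Δ: Δ0=1, Δ1=6, Δ2=-5, Δ3=1
row 1: diag=4, rhs=30; c'=1/4, d'=15/2
row 2: denom=4−1·1/4=15/4; d'=(-66−1·15/2)/(15/4)=-98/5
row 3: denom=6−1·4/15=86/15; d'=(36−1·-98/5)/(86/15)=417/43
back: M3=417/43
back: M2=-98/5−4/15·417/43=-954/43
back: M1=15/2−1/4·-954/43=561/43
M: M0=0, M1=561/43, M2=-954/43, M3=417/43, M4=0
seg 0: a=-4, c=M0/2=0, d=(M1−M0)/(6·1)=187/86, b=Δ0−h0·(2M0+M1)/6=-101/86
seg 1: a=-3, c=M1/2=561/86, d=(M2−M1)/(6·1)=-505/86, b=Δ1−h1·(2M1+M2)/6=230/43
seg 2: a=3, c=M2/2=-477/43, d=(M3−M2)/(6·1)=457/86, b=Δ2−h2·(2M2+M3)/6=67/86
seg 3: a=-2, c=M3/2=417/86, d=(M4−M3)/(6·2)=-139/172, b=Δ3−h3·(2M3+M4)/6=-235/43
t_q=7/4 → seg 1, τ=3/4; S=-3+230/43·τ+561/86·τ²+-505/86·τ³=12129/5504

  seg 0: a=-4 b=-101/86 c=0 d=187/86
  seg 1: a=-3 b=230/43 c=561/86 d=-505/86
  seg 2: a=3 b=67/86 c=-477/43 d=457/86
  seg 3: a=-2 b=-235/43 c=417/86 d=-139/172
S(7/4) = 12129/5504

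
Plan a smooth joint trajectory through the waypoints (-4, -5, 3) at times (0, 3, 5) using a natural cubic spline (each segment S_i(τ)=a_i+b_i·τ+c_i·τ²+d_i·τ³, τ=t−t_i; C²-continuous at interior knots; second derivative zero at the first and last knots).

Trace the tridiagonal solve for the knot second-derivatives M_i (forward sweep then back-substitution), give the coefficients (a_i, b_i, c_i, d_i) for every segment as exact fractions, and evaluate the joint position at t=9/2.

Δ: Δ0=-1/3, Δ1=4
row 1: diag=10, rhs=26; c'=1/5, d'=13/5
back: M1=13/5
M: M0=0, M1=13/5, M2=0
seg 0: a=-4, c=M0/2=0, d=(M1−M0)/(6·3)=13/90, b=Δ0−h0·(2M0+M1)/6=-49/30
seg 1: a=-5, c=M1/2=13/10, d=(M2−M1)/(6·2)=-13/60, b=Δ1−h1·(2M1+M2)/6=34/15
t_q=9/2 → seg 1, τ=3/2; S=-5+34/15·τ+13/10·τ²+-13/60·τ³=19/32

  seg 0: a=-4 b=-49/30 c=0 d=13/90
  seg 1: a=-5 b=34/15 c=13/10 d=-13/60
S(9/2) = 19/32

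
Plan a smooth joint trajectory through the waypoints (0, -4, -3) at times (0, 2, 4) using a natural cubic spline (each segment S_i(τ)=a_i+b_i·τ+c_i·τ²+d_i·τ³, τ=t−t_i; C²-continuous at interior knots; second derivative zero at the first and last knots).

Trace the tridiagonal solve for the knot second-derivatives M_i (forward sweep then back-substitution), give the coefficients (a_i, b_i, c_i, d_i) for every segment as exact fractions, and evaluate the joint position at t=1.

  seg 0: a=0 b=-21/8 c=0 d=5/32
  seg 1: a=-4 b=-3/4 c=15/16 d=-5/32
S(1) = -79/32

Δ: Δ0=-2, Δ1=1/2
row 1: diag=8, rhs=15; c'=1/4, d'=15/8
back: M1=15/8
M: M0=0, M1=15/8, M2=0
seg 0: a=0, c=M0/2=0, d=(M1−M0)/(6·2)=5/32, b=Δ0−h0·(2M0+M1)/6=-21/8
seg 1: a=-4, c=M1/2=15/16, d=(M2−M1)/(6·2)=-5/32, b=Δ1−h1·(2M1+M2)/6=-3/4
t_q=1 → seg 0, τ=1; S=0+-21/8·τ+0·τ²+5/32·τ³=-79/32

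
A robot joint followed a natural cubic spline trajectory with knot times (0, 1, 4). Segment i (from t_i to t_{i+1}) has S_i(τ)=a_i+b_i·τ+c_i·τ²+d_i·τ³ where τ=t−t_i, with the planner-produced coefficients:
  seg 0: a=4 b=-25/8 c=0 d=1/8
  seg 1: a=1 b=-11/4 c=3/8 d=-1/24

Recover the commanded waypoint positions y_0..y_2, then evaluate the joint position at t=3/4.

y_0 = S_0(0) = a_0 = 4
y_1 = S_1(0) = a_1 = 1
y_2 = S_1(3) = -5
t_q=3/4 is in segment 0 (τ=3/4); S_0(τ)=875/512

y_0=4 y_1=1 y_2=-5
S(3/4) = 875/512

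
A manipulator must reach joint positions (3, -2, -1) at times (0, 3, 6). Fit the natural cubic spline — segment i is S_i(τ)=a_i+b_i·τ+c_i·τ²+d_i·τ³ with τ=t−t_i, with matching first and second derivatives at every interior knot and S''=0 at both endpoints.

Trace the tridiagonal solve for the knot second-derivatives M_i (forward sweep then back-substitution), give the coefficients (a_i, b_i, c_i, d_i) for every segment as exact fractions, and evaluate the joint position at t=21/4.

  seg 0: a=3 b=-13/6 c=0 d=1/18
  seg 1: a=-2 b=-2/3 c=1/2 d=-1/18
S(21/4) = -205/128

Δ: Δ0=-5/3, Δ1=1/3
row 1: diag=12, rhs=12; c'=1/4, d'=1
back: M1=1
M: M0=0, M1=1, M2=0
seg 0: a=3, c=M0/2=0, d=(M1−M0)/(6·3)=1/18, b=Δ0−h0·(2M0+M1)/6=-13/6
seg 1: a=-2, c=M1/2=1/2, d=(M2−M1)/(6·3)=-1/18, b=Δ1−h1·(2M1+M2)/6=-2/3
t_q=21/4 → seg 1, τ=9/4; S=-2+-2/3·τ+1/2·τ²+-1/18·τ³=-205/128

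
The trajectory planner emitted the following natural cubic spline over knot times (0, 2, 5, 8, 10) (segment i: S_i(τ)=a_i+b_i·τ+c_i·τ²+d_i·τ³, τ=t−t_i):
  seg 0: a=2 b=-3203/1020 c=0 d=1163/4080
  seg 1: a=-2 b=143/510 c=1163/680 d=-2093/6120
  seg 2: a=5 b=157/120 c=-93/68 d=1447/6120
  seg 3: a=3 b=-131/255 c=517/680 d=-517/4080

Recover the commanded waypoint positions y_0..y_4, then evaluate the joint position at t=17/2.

y_0=2 y_1=-2 y_2=5 y_3=3 y_4=4
S(17/2) = 31741/10880

y_0 = S_0(0) = a_0 = 2
y_1 = S_1(0) = a_1 = -2
y_2 = S_2(0) = a_2 = 5
y_3 = S_3(0) = a_3 = 3
y_4 = S_3(2) = 4
t_q=17/2 is in segment 3 (τ=1/2); S_3(τ)=31741/10880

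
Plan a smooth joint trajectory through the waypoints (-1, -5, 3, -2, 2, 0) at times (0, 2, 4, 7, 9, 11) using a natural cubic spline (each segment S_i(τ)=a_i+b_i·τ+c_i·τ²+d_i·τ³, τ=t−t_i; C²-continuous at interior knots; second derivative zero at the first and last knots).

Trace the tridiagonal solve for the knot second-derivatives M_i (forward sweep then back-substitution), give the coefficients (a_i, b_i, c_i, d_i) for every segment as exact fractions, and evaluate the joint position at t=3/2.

Δ: Δ0=-2, Δ1=4, Δ2=-5/3, Δ3=2, Δ4=-1
row 1: diag=8, rhs=36; c'=1/4, d'=9/2
row 2: denom=10−2·1/4=19/2; d'=(-34−2·9/2)/(19/2)=-86/19
row 3: denom=10−3·6/19=172/19; d'=(22−3·-86/19)/(172/19)=169/43
row 4: denom=8−2·19/86=325/43; d'=(-18−2·169/43)/(325/43)=-1112/325
back: M4=-1112/325
back: M3=169/43−19/86·-1112/325=1523/325
back: M2=-86/19−6/19·1523/325=-1952/325
back: M1=9/2−1/4·-1952/325=3901/650
M: M0=0, M1=3901/650, M2=-1952/325, M3=1523/325, M4=-1112/325, M5=0
seg 0: a=-1, c=M0/2=0, d=(M1−M0)/(6·2)=3901/7800, b=Δ0−h0·(2M0+M1)/6=-7801/1950
seg 1: a=-5, c=M1/2=3901/1300, d=(M2−M1)/(6·2)=-1561/1560, b=Δ1−h1·(2M1+M2)/6=1951/975
seg 2: a=3, c=M2/2=-976/325, d=(M3−M2)/(6·3)=139/234, b=Δ2−h2·(2M2+M3)/6=3893/1950
seg 3: a=-2, c=M3/2=1523/650, d=(M4−M3)/(6·2)=-527/780, b=Δ3−h3·(2M3+M4)/6=16/975
seg 4: a=2, c=M4/2=-556/325, d=(M5−M4)/(6·2)=278/975, b=Δ4−h4·(2M4+M5)/6=1249/975
t_q=3/2 → seg 0, τ=3/2; S=-1+-7801/1950·τ+0·τ²+3901/7800·τ³=-110507/20800

  seg 0: a=-1 b=-7801/1950 c=0 d=3901/7800
  seg 1: a=-5 b=1951/975 c=3901/1300 d=-1561/1560
  seg 2: a=3 b=3893/1950 c=-976/325 d=139/234
  seg 3: a=-2 b=16/975 c=1523/650 d=-527/780
  seg 4: a=2 b=1249/975 c=-556/325 d=278/975
S(3/2) = -110507/20800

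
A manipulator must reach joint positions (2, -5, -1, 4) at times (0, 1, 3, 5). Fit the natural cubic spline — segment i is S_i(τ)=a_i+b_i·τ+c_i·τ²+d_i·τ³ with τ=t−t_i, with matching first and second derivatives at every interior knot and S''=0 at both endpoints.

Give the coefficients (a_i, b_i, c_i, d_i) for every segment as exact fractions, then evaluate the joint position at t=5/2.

Δ: Δ0=-7, Δ1=2, Δ2=5/2
row 1: diag=6, rhs=54; c'=1/3, d'=9
row 2: denom=8−2·1/3=22/3; d'=(3−2·9)/(22/3)=-45/22
back: M2=-45/22
back: M1=9−1/3·-45/22=213/22
M: M0=0, M1=213/22, M2=-45/22, M3=0
seg 0: a=2, c=M0/2=0, d=(M1−M0)/(6·1)=71/44, b=Δ0−h0·(2M0+M1)/6=-379/44
seg 1: a=-5, c=M1/2=213/44, d=(M2−M1)/(6·2)=-43/44, b=Δ1−h1·(2M1+M2)/6=-83/22
seg 2: a=-1, c=M2/2=-45/44, d=(M3−M2)/(6·2)=15/88, b=Δ2−h2·(2M2+M3)/6=85/22
t_q=5/2 → seg 1, τ=3/2; S=-5+-83/22·τ+213/44·τ²+-43/44·τ³=-1079/352

  seg 0: a=2 b=-379/44 c=0 d=71/44
  seg 1: a=-5 b=-83/22 c=213/44 d=-43/44
  seg 2: a=-1 b=85/22 c=-45/44 d=15/88
S(5/2) = -1079/352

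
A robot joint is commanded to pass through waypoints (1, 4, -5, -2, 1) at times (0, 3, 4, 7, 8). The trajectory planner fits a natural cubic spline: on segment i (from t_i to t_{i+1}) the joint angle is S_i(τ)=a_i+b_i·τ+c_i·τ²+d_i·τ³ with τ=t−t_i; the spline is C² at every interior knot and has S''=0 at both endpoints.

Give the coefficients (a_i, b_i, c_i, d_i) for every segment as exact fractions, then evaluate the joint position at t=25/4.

  seg 0: a=1 b=16/3 c=0 d=-13/27
  seg 1: a=4 b=-23/3 c=-13/3 d=3
  seg 2: a=-5 b=-22/3 c=14/3 d=-17/27
  seg 3: a=-2 b=11/3 c=-1 d=1/3
S(25/4) = -323/64

Δ: Δ0=1, Δ1=-9, Δ2=1, Δ3=3
row 1: diag=8, rhs=-60; c'=1/8, d'=-15/2
row 2: denom=8−1·1/8=63/8; d'=(60−1·-15/2)/(63/8)=60/7
row 3: denom=8−3·8/21=48/7; d'=(12−3·60/7)/(48/7)=-2
back: M3=-2
back: M2=60/7−8/21·-2=28/3
back: M1=-15/2−1/8·28/3=-26/3
M: M0=0, M1=-26/3, M2=28/3, M3=-2, M4=0
seg 0: a=1, c=M0/2=0, d=(M1−M0)/(6·3)=-13/27, b=Δ0−h0·(2M0+M1)/6=16/3
seg 1: a=4, c=M1/2=-13/3, d=(M2−M1)/(6·1)=3, b=Δ1−h1·(2M1+M2)/6=-23/3
seg 2: a=-5, c=M2/2=14/3, d=(M3−M2)/(6·3)=-17/27, b=Δ2−h2·(2M2+M3)/6=-22/3
seg 3: a=-2, c=M3/2=-1, d=(M4−M3)/(6·1)=1/3, b=Δ3−h3·(2M3+M4)/6=11/3
t_q=25/4 → seg 2, τ=9/4; S=-5+-22/3·τ+14/3·τ²+-17/27·τ³=-323/64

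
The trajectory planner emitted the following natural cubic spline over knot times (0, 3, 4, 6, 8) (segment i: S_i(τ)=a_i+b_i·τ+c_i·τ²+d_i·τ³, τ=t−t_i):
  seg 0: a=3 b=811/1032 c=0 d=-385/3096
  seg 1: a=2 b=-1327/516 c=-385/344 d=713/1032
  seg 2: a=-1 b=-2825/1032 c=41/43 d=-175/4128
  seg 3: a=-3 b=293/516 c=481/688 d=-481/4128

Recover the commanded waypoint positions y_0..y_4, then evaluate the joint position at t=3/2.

y_0 = S_0(0) = a_0 = 3
y_1 = S_1(0) = a_1 = 2
y_2 = S_2(0) = a_2 = -1
y_3 = S_3(0) = a_3 = -3
y_4 = S_3(2) = 0
t_q=3/2 is in segment 0 (τ=3/2); S_0(τ)=10345/2752

y_0=3 y_1=2 y_2=-1 y_3=-3 y_4=0
S(3/2) = 10345/2752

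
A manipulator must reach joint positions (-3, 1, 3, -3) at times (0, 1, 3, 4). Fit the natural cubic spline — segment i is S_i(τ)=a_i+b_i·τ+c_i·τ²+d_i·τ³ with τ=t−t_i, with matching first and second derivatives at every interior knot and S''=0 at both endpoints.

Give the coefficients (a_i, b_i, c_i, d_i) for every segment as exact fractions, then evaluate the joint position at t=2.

Δ: Δ0=4, Δ1=1, Δ2=-6
row 1: diag=6, rhs=-18; c'=1/3, d'=-3
row 2: denom=6−2·1/3=16/3; d'=(-42−2·-3)/(16/3)=-27/4
back: M2=-27/4
back: M1=-3−1/3·-27/4=-3/4
M: M0=0, M1=-3/4, M2=-27/4, M3=0
seg 0: a=-3, c=M0/2=0, d=(M1−M0)/(6·1)=-1/8, b=Δ0−h0·(2M0+M1)/6=33/8
seg 1: a=1, c=M1/2=-3/8, d=(M2−M1)/(6·2)=-1/2, b=Δ1−h1·(2M1+M2)/6=15/4
seg 2: a=3, c=M2/2=-27/8, d=(M3−M2)/(6·1)=9/8, b=Δ2−h2·(2M2+M3)/6=-15/4
t_q=2 → seg 1, τ=1; S=1+15/4·τ+-3/8·τ²+-1/2·τ³=31/8

  seg 0: a=-3 b=33/8 c=0 d=-1/8
  seg 1: a=1 b=15/4 c=-3/8 d=-1/2
  seg 2: a=3 b=-15/4 c=-27/8 d=9/8
S(2) = 31/8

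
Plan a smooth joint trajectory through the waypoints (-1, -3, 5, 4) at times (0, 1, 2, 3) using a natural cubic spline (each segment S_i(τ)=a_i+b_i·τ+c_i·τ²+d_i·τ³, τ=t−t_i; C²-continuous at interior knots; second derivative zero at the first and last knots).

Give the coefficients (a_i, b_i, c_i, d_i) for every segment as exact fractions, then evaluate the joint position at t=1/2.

Δ: Δ0=-2, Δ1=8, Δ2=-1
row 1: diag=4, rhs=60; c'=1/4, d'=15
row 2: denom=4−1·1/4=15/4; d'=(-54−1·15)/(15/4)=-92/5
back: M2=-92/5
back: M1=15−1/4·-92/5=98/5
M: M0=0, M1=98/5, M2=-92/5, M3=0
seg 0: a=-1, c=M0/2=0, d=(M1−M0)/(6·1)=49/15, b=Δ0−h0·(2M0+M1)/6=-79/15
seg 1: a=-3, c=M1/2=49/5, d=(M2−M1)/(6·1)=-19/3, b=Δ1−h1·(2M1+M2)/6=68/15
seg 2: a=5, c=M2/2=-46/5, d=(M3−M2)/(6·1)=46/15, b=Δ2−h2·(2M2+M3)/6=77/15
t_q=1/2 → seg 0, τ=1/2; S=-1+-79/15·τ+0·τ²+49/15·τ³=-129/40

  seg 0: a=-1 b=-79/15 c=0 d=49/15
  seg 1: a=-3 b=68/15 c=49/5 d=-19/3
  seg 2: a=5 b=77/15 c=-46/5 d=46/15
S(1/2) = -129/40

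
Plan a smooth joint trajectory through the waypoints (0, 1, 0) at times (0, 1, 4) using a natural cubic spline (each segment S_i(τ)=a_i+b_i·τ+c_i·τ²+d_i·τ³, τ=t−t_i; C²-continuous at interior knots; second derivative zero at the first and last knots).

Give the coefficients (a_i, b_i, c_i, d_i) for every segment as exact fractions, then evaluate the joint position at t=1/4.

  seg 0: a=0 b=7/6 c=0 d=-1/6
  seg 1: a=1 b=2/3 c=-1/2 d=1/18
S(1/4) = 37/128

Δ: Δ0=1, Δ1=-1/3
row 1: diag=8, rhs=-8; c'=3/8, d'=-1
back: M1=-1
M: M0=0, M1=-1, M2=0
seg 0: a=0, c=M0/2=0, d=(M1−M0)/(6·1)=-1/6, b=Δ0−h0·(2M0+M1)/6=7/6
seg 1: a=1, c=M1/2=-1/2, d=(M2−M1)/(6·3)=1/18, b=Δ1−h1·(2M1+M2)/6=2/3
t_q=1/4 → seg 0, τ=1/4; S=0+7/6·τ+0·τ²+-1/6·τ³=37/128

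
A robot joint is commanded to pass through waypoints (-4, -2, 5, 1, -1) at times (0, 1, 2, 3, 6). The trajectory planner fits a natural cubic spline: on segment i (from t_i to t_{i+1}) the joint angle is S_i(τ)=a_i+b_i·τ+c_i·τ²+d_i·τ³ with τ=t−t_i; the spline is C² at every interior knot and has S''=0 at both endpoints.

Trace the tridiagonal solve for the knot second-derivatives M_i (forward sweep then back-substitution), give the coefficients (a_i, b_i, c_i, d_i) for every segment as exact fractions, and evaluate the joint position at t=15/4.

Δ: Δ0=2, Δ1=7, Δ2=-4, Δ3=-2/3
row 1: diag=4, rhs=30; c'=1/4, d'=15/2
row 2: denom=4−1·1/4=15/4; d'=(-66−1·15/2)/(15/4)=-98/5
row 3: denom=8−1·4/15=116/15; d'=(20−1·-98/5)/(116/15)=297/58
back: M3=297/58
back: M2=-98/5−4/15·297/58=-608/29
back: M1=15/2−1/4·-608/29=739/58
M: M0=0, M1=739/58, M2=-608/29, M3=297/58, M4=0
seg 0: a=-4, c=M0/2=0, d=(M1−M0)/(6·1)=739/348, b=Δ0−h0·(2M0+M1)/6=-43/348
seg 1: a=-2, c=M1/2=739/116, d=(M2−M1)/(6·1)=-1955/348, b=Δ1−h1·(2M1+M2)/6=1087/174
seg 2: a=5, c=M2/2=-304/29, d=(M3−M2)/(6·1)=1513/348, b=Δ2−h2·(2M2+M3)/6=743/348
seg 3: a=1, c=M3/2=297/116, d=(M4−M3)/(6·3)=-33/116, b=Δ3−h3·(2M3+M4)/6=-1007/174
t_q=15/4 → seg 3, τ=3/4; S=1+-1007/174·τ+297/116·τ²+-33/116·τ³=-14999/7424

  seg 0: a=-4 b=-43/348 c=0 d=739/348
  seg 1: a=-2 b=1087/174 c=739/116 d=-1955/348
  seg 2: a=5 b=743/348 c=-304/29 d=1513/348
  seg 3: a=1 b=-1007/174 c=297/116 d=-33/116
S(15/4) = -14999/7424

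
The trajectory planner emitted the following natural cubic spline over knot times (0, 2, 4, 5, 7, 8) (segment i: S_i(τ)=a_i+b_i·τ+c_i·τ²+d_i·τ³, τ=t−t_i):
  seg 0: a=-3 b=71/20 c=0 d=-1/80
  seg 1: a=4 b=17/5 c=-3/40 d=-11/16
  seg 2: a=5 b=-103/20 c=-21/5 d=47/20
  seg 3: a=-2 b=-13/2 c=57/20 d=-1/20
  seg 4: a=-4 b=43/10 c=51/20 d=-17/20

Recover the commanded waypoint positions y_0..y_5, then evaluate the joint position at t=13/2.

y_0=-3 y_1=4 y_2=5 y_3=-2 y_4=-4 y_5=2
S(13/2) = -881/160

y_0 = S_0(0) = a_0 = -3
y_1 = S_1(0) = a_1 = 4
y_2 = S_2(0) = a_2 = 5
y_3 = S_3(0) = a_3 = -2
y_4 = S_4(0) = a_4 = -4
y_5 = S_4(1) = 2
t_q=13/2 is in segment 3 (τ=3/2); S_3(τ)=-881/160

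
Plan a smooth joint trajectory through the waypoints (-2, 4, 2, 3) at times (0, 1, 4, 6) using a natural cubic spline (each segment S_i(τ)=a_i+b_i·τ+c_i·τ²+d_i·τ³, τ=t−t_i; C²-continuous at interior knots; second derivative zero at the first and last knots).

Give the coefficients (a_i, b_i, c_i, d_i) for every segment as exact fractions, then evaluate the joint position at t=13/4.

Δ: Δ0=6, Δ1=-2/3, Δ2=1/2
row 1: diag=8, rhs=-40; c'=3/8, d'=-5
row 2: denom=10−3·3/8=71/8; d'=(7−3·-5)/(71/8)=176/71
back: M2=176/71
back: M1=-5−3/8·176/71=-421/71
M: M0=0, M1=-421/71, M2=176/71, M3=0
seg 0: a=-2, c=M0/2=0, d=(M1−M0)/(6·1)=-421/426, b=Δ0−h0·(2M0+M1)/6=2977/426
seg 1: a=4, c=M1/2=-421/142, d=(M2−M1)/(6·3)=199/426, b=Δ1−h1·(2M1+M2)/6=857/213
seg 2: a=2, c=M2/2=88/71, d=(M3−M2)/(6·2)=-44/213, b=Δ2−h2·(2M2+M3)/6=-491/426
t_q=13/4 → seg 1, τ=9/4; S=4+857/213·τ+-421/142·τ²+199/426·τ³=30577/9088

  seg 0: a=-2 b=2977/426 c=0 d=-421/426
  seg 1: a=4 b=857/213 c=-421/142 d=199/426
  seg 2: a=2 b=-491/426 c=88/71 d=-44/213
S(13/4) = 30577/9088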